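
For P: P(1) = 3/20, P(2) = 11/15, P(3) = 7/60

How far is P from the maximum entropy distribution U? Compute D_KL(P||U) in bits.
0.4847 bits

U(i) = 1/3 for all i

D_KL(P||U) = Σ P(x) log₂(P(x) / (1/3))
           = Σ P(x) log₂(P(x)) + log₂(3)
           = log₂(3) - H(P)

H(P) = -Σ P(x) log₂(P(x)):
  -P(1)·log₂(P(1)) = -(3/20)·log₂(3/20) = 0.41054
  -P(2)·log₂(P(2)) = -(11/15)·log₂(11/15) = 0.32814
  -P(3)·log₂(P(3)) = -(7/60)·log₂(7/60) = 0.36161
H(P) = 0.41054 + 0.32814 + 0.36161 = 1.10029 bits

log₂(3) = 1.58496 bits

D_KL(P||U) = 1.58496 - 1.10029 = 0.48467 ≈ 0.4847 bits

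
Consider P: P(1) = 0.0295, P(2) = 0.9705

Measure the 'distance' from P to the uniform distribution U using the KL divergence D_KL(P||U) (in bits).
0.8081 bits

U(i) = 1/2 for all i

D_KL(P||U) = Σ P(x) log₂(P(x) / (1/2))
           = Σ P(x) log₂(P(x)) + log₂(2)
           = log₂(2) - H(P)

H(P) = -Σ P(x) log₂(P(x)):
  -P(1)·log₂(P(1)) = -(0.0295)·log₂(0.0295) = 0.14995
  -P(2)·log₂(P(2)) = -(0.9705)·log₂(0.9705) = 0.04193
H(P) = 0.14995 + 0.04193 = 0.19188 bits

log₂(2) = 1.00000 bits

D_KL(P||U) = 1.00000 - 0.19188 = 0.80812 ≈ 0.8081 bits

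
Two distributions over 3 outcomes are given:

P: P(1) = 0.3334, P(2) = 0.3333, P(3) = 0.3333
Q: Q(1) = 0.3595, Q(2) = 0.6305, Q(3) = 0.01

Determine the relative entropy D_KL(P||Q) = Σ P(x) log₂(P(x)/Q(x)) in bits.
1.3433 bits

D_KL(P||Q) = Σ P(x) log₂(P(x)/Q(x))

Computing term by term:
  P(1)·log₂(P(1)/Q(1)) = 0.3334·log₂(0.3334/0.3595) = -0.03625
  P(2)·log₂(P(2)/Q(2)) = 0.3333·log₂(0.3333/0.6305) = -0.30653
  P(3)·log₂(P(3)/Q(3)) = 0.3333·log₂(0.3333/0.01) = 1.68608

D_KL(P||Q) = -0.03625 - 0.30653 + 1.68608 = 1.34330 ≈ 1.3433 bits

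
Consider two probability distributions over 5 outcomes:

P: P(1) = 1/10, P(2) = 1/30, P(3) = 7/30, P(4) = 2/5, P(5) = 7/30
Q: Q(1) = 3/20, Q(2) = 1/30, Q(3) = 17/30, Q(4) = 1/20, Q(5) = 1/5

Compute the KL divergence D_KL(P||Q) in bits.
0.8947 bits

D_KL(P||Q) = Σ P(x) log₂(P(x)/Q(x))

Computing term by term:
  P(1)·log₂(P(1)/Q(1)) = (1/10)·log₂((1/10)/(3/20)) = -0.05850
  P(2)·log₂(P(2)/Q(2)) = (1/30)·log₂((1/30)/(1/30)) = 0.00000
  P(3)·log₂(P(3)/Q(3)) = (7/30)·log₂((7/30)/(17/30)) = -0.29869
  P(4)·log₂(P(4)/Q(4)) = (2/5)·log₂((2/5)/(1/20)) = 1.20000
  P(5)·log₂(P(5)/Q(5)) = (7/30)·log₂((7/30)/(1/5)) = 0.05189

D_KL(P||Q) = -0.05850 + 0.00000 - 0.29869 + 1.20000 + 0.05189 = 0.89470 ≈ 0.8947 bits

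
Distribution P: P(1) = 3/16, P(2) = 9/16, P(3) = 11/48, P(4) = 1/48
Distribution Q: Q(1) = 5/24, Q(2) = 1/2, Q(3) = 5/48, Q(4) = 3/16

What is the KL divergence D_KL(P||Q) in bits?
0.2617 bits

D_KL(P||Q) = Σ P(x) log₂(P(x)/Q(x))

Computing term by term:
  P(1)·log₂(P(1)/Q(1)) = (3/16)·log₂((3/16)/(5/24)) = -0.02850
  P(2)·log₂(P(2)/Q(2)) = (9/16)·log₂((9/16)/(1/2)) = 0.09558
  P(3)·log₂(P(3)/Q(3)) = (11/48)·log₂((11/48)/(5/48)) = 0.26068
  P(4)·log₂(P(4)/Q(4)) = (1/48)·log₂((1/48)/(3/16)) = -0.06604

D_KL(P||Q) = -0.02850 + 0.09558 + 0.26068 - 0.06604 = 0.26172 ≈ 0.2617 bits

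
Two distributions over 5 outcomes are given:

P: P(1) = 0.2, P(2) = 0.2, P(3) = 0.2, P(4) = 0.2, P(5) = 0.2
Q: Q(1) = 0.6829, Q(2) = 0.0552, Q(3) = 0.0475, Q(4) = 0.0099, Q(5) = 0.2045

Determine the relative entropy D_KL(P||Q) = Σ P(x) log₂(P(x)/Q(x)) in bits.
1.2928 bits

D_KL(P||Q) = Σ P(x) log₂(P(x)/Q(x))

Computing term by term:
  P(1)·log₂(P(1)/Q(1)) = 0.2·log₂(0.2/0.6829) = -0.35433
  P(2)·log₂(P(2)/Q(2)) = 0.2·log₂(0.2/0.0552) = 0.37145
  P(3)·log₂(P(3)/Q(3)) = 0.2·log₂(0.2/0.0475) = 0.41480
  P(4)·log₂(P(4)/Q(4)) = 0.2·log₂(0.2/0.0099) = 0.86729
  P(5)·log₂(P(5)/Q(5)) = 0.2·log₂(0.2/0.2045) = -0.00642

D_KL(P||Q) = -0.35433 + 0.37145 + 0.41480 + 0.86729 - 0.00642 = 1.29279 ≈ 1.2928 bits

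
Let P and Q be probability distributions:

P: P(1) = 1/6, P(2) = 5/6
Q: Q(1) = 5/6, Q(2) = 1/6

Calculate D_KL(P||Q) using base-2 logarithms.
1.5480 bits

D_KL(P||Q) = Σ P(x) log₂(P(x)/Q(x))

Computing term by term:
  P(1)·log₂(P(1)/Q(1)) = (1/6)·log₂((1/6)/(5/6)) = -0.38699
  P(2)·log₂(P(2)/Q(2)) = (5/6)·log₂((5/6)/(1/6)) = 1.93494

D_KL(P||Q) = -0.38699 + 1.93494 = 1.54795 ≈ 1.5480 bits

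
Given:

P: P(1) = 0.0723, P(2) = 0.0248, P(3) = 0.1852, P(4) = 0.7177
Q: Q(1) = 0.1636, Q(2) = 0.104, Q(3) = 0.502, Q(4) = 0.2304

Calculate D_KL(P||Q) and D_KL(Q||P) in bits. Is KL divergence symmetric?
D_KL(P||Q) = 0.7736 bits, D_KL(Q||P) = 0.7523 bits. No, KL divergence is not symmetric.

D_KL(P||Q) = Σ P(x) log₂(P(x)/Q(x))

Computing term by term:
  P(1)·log₂(P(1)/Q(1)) = 0.0723·log₂(0.0723/0.1636) = -0.08518
  P(2)·log₂(P(2)/Q(2)) = 0.0248·log₂(0.0248/0.104) = -0.05129
  P(3)·log₂(P(3)/Q(3)) = 0.1852·log₂(0.1852/0.502) = -0.26643
  P(4)·log₂(P(4)/Q(4)) = 0.7177·log₂(0.7177/0.2304) = 1.17648

D_KL(P||Q) = -0.08518 - 0.05129 - 0.26643 + 1.17648 = 0.77358 ≈ 0.7736 bits

D_KL(Q||P) = Σ Q(x) log₂(Q(x)/P(x))

Computing term by term:
  Q(1)·log₂(Q(1)/P(1)) = 0.1636·log₂(0.1636/0.0723) = 0.19274
  Q(2)·log₂(Q(2)/P(2)) = 0.104·log₂(0.104/0.0248) = 0.21509
  Q(3)·log₂(Q(3)/P(3)) = 0.502·log₂(0.502/0.1852) = 0.72218
  Q(4)·log₂(Q(4)/P(4)) = 0.2304·log₂(0.2304/0.7177) = -0.37768

D_KL(Q||P) = 0.19274 + 0.21509 + 0.72218 - 0.37768 = 0.75233 ≈ 0.7523 bits

These are NOT equal (difference: 0.0213 bits). KL divergence is asymmetric: D_KL(P||Q) ≠ D_KL(Q||P) in general.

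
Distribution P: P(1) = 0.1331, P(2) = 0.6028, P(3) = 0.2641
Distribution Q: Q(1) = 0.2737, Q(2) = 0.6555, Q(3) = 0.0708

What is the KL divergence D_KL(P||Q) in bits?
0.2903 bits

D_KL(P||Q) = Σ P(x) log₂(P(x)/Q(x))

Computing term by term:
  P(1)·log₂(P(1)/Q(1)) = 0.1331·log₂(0.1331/0.2737) = -0.13844
  P(2)·log₂(P(2)/Q(2)) = 0.6028·log₂(0.6028/0.6555) = -0.07289
  P(3)·log₂(P(3)/Q(3)) = 0.2641·log₂(0.2641/0.0708) = 0.50160

D_KL(P||Q) = -0.13844 - 0.07289 + 0.50160 = 0.29027 ≈ 0.2903 bits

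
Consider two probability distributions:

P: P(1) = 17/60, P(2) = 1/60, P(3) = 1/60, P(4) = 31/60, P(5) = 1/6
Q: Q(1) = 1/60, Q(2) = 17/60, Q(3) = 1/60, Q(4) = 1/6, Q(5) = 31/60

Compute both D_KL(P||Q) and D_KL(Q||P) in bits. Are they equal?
D_KL(P||Q) = 1.6613 bits, D_KL(Q||P) = 1.6613 bits. Yes, in this case they are equal (although KL divergence is not symmetric in general).

D_KL(P||Q) = Σ P(x) log₂(P(x)/Q(x))

Computing term by term:
  P(1)·log₂(P(1)/Q(1)) = (17/60)·log₂((17/60)/(1/60)) = 1.15811
  P(2)·log₂(P(2)/Q(2)) = (1/60)·log₂((1/60)/(17/60)) = -0.06812
  P(3)·log₂(P(3)/Q(3)) = (1/60)·log₂((1/60)/(1/60)) = 0.00000
  P(4)·log₂(P(4)/Q(4)) = (31/60)·log₂((31/60)/(1/6)) = 0.84334
  P(5)·log₂(P(5)/Q(5)) = (1/6)·log₂((1/6)/(31/60)) = -0.27204

D_KL(P||Q) = 1.15811 - 0.06812 + 0.00000 + 0.84334 - 0.27204 = 1.66129 ≈ 1.6613 bits

D_KL(Q||P) = Σ Q(x) log₂(Q(x)/P(x))

Computing term by term:
  Q(1)·log₂(Q(1)/P(1)) = (1/60)·log₂((1/60)/(17/60)) = -0.06812
  Q(2)·log₂(Q(2)/P(2)) = (17/60)·log₂((17/60)/(1/60)) = 1.15811
  Q(3)·log₂(Q(3)/P(3)) = (1/60)·log₂((1/60)/(1/60)) = 0.00000
  Q(4)·log₂(Q(4)/P(4)) = (1/6)·log₂((1/6)/(31/60)) = -0.27204
  Q(5)·log₂(Q(5)/P(5)) = (31/60)·log₂((31/60)/(1/6)) = 0.84334

D_KL(Q||P) = -0.06812 + 1.15811 + 0.00000 - 0.27204 + 0.84334 = 1.66129 ≈ 1.6613 bits

These ARE equal here. Q is P with outcomes relabeled (Q(1) = P(2), Q(2) = P(1), Q(4) = P(5), Q(5) = P(4)) by a relabeling that is its own inverse, so the two sums contain exactly the same terms in a different order. This is a special case — KL divergence is not symmetric in general: D_KL(P||Q) ≠ D_KL(Q||P) for most P, Q.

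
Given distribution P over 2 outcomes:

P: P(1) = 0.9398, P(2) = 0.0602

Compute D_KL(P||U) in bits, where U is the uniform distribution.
0.6718 bits

U(i) = 1/2 for all i

D_KL(P||U) = Σ P(x) log₂(P(x) / (1/2))
           = Σ P(x) log₂(P(x)) + log₂(2)
           = log₂(2) - H(P)

H(P) = -Σ P(x) log₂(P(x)):
  -P(1)·log₂(P(1)) = -(0.9398)·log₂(0.9398) = 0.08418
  -P(2)·log₂(P(2)) = -(0.0602)·log₂(0.0602) = 0.24406
H(P) = 0.08418 + 0.24406 = 0.32824 bits

log₂(2) = 1.00000 bits

D_KL(P||U) = 1.00000 - 0.32824 = 0.67176 ≈ 0.6718 bits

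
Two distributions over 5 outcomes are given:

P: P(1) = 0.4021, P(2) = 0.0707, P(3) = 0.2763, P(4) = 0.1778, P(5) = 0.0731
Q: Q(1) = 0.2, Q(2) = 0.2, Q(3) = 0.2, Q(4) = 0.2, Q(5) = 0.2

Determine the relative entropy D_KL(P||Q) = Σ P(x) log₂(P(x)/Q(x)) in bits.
0.2916 bits

D_KL(P||Q) = Σ P(x) log₂(P(x)/Q(x))

Computing term by term:
  P(1)·log₂(P(1)/Q(1)) = 0.4021·log₂(0.4021/0.2) = 0.40514
  P(2)·log₂(P(2)/Q(2)) = 0.0707·log₂(0.0707/0.2) = -0.10607
  P(3)·log₂(P(3)/Q(3)) = 0.2763·log₂(0.2763/0.2) = 0.12882
  P(4)·log₂(P(4)/Q(4)) = 0.1778·log₂(0.1778/0.2) = -0.03018
  P(5)·log₂(P(5)/Q(5)) = 0.0731·log₂(0.0731/0.2) = -0.10615

D_KL(P||Q) = 0.40514 - 0.10607 + 0.12882 - 0.03018 - 0.10615 = 0.29156 ≈ 0.2916 bits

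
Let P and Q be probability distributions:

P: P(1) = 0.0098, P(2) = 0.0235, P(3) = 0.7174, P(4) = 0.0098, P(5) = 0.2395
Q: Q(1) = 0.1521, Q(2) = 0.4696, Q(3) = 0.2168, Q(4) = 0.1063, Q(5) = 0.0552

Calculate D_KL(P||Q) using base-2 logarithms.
1.5716 bits

D_KL(P||Q) = Σ P(x) log₂(P(x)/Q(x))

Computing term by term:
  P(1)·log₂(P(1)/Q(1)) = 0.0098·log₂(0.0098/0.1521) = -0.03877
  P(2)·log₂(P(2)/Q(2)) = 0.0235·log₂(0.0235/0.4696) = -0.10154
  P(3)·log₂(P(3)/Q(3)) = 0.7174·log₂(0.7174/0.2168) = 1.23853
  P(4)·log₂(P(4)/Q(4)) = 0.0098·log₂(0.0098/0.1063) = -0.03370
  P(5)·log₂(P(5)/Q(5)) = 0.2395·log₂(0.2395/0.0552) = 0.50709

D_KL(P||Q) = -0.03877 - 0.10154 + 1.23853 - 0.03370 + 0.50709 = 1.57161 ≈ 1.5716 bits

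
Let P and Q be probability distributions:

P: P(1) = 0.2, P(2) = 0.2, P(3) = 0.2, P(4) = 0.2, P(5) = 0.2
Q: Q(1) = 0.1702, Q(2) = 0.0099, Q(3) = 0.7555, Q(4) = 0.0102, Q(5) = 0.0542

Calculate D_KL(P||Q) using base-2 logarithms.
1.7658 bits

D_KL(P||Q) = Σ P(x) log₂(P(x)/Q(x))

Computing term by term:
  P(1)·log₂(P(1)/Q(1)) = 0.2·log₂(0.2/0.1702) = 0.04655
  P(2)·log₂(P(2)/Q(2)) = 0.2·log₂(0.2/0.0099) = 0.86729
  P(3)·log₂(P(3)/Q(3)) = 0.2·log₂(0.2/0.7555) = -0.38349
  P(4)·log₂(P(4)/Q(4)) = 0.2·log₂(0.2/0.0102) = 0.85867
  P(5)·log₂(P(5)/Q(5)) = 0.2·log₂(0.2/0.0542) = 0.37673

D_KL(P||Q) = 0.04655 + 0.86729 - 0.38349 + 0.85867 + 0.37673 = 1.76575 ≈ 1.7658 bits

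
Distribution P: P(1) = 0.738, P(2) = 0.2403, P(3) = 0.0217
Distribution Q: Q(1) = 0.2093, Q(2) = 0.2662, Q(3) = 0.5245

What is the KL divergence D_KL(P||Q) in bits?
1.2065 bits

D_KL(P||Q) = Σ P(x) log₂(P(x)/Q(x))

Computing term by term:
  P(1)·log₂(P(1)/Q(1)) = 0.738·log₂(0.738/0.2093) = 1.34172
  P(2)·log₂(P(2)/Q(2)) = 0.2403·log₂(0.2403/0.2662) = -0.03549
  P(3)·log₂(P(3)/Q(3)) = 0.0217·log₂(0.0217/0.5245) = -0.09972

D_KL(P||Q) = 1.34172 - 0.03549 - 0.09972 = 1.20651 ≈ 1.2065 bits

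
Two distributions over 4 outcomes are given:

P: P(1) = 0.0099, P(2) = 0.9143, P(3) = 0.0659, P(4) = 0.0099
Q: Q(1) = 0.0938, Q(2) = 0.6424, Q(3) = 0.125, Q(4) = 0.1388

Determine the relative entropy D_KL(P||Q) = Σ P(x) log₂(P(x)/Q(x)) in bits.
0.3349 bits

D_KL(P||Q) = Σ P(x) log₂(P(x)/Q(x))

Computing term by term:
  P(1)·log₂(P(1)/Q(1)) = 0.0099·log₂(0.0099/0.0938) = -0.03212
  P(2)·log₂(P(2)/Q(2)) = 0.9143·log₂(0.9143/0.6424) = 0.46556
  P(3)·log₂(P(3)/Q(3)) = 0.0659·log₂(0.0659/0.125) = -0.06086
  P(4)·log₂(P(4)/Q(4)) = 0.0099·log₂(0.0099/0.1388) = -0.03771

D_KL(P||Q) = -0.03212 + 0.46556 - 0.06086 - 0.03771 = 0.33487 ≈ 0.3349 bits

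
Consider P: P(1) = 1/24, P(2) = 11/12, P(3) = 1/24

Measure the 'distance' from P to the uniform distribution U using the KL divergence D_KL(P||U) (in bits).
1.0878 bits

U(i) = 1/3 for all i

D_KL(P||U) = Σ P(x) log₂(P(x) / (1/3))
           = Σ P(x) log₂(P(x)) + log₂(3)
           = log₂(3) - H(P)

H(P) = -Σ P(x) log₂(P(x)):
  -P(1)·log₂(P(1)) = -(1/24)·log₂(1/24) = 0.19104
  -P(2)·log₂(P(2)) = -(11/12)·log₂(11/12) = 0.11507
  -P(3)·log₂(P(3)) = -(1/24)·log₂(1/24) = 0.19104
H(P) = 0.19104 + 0.11507 + 0.19104 = 0.49715 bits

log₂(3) = 1.58496 bits

D_KL(P||U) = 1.58496 - 0.49715 = 1.08781 ≈ 1.0878 bits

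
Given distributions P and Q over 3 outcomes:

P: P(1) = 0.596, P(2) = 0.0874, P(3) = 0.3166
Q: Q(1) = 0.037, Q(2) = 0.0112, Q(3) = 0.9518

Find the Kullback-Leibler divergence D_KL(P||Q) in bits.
2.1461 bits

D_KL(P||Q) = Σ P(x) log₂(P(x)/Q(x))

Computing term by term:
  P(1)·log₂(P(1)/Q(1)) = 0.596·log₂(0.596/0.037) = 2.38979
  P(2)·log₂(P(2)/Q(2)) = 0.0874·log₂(0.0874/0.0112) = 0.25907
  P(3)·log₂(P(3)/Q(3)) = 0.3166·log₂(0.3166/0.9518) = -0.50276

D_KL(P||Q) = 2.38979 + 0.25907 - 0.50276 = 2.14610 ≈ 2.1461 bits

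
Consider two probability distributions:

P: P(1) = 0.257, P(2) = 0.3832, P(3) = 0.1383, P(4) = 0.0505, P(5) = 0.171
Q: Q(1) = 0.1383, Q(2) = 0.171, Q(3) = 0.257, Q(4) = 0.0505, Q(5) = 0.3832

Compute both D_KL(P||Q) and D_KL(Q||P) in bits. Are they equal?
D_KL(P||Q) = 0.3531 bits, D_KL(Q||P) = 0.3531 bits. Yes, in this case they are equal (although KL divergence is not symmetric in general).

D_KL(P||Q) = Σ P(x) log₂(P(x)/Q(x))

Computing term by term:
  P(1)·log₂(P(1)/Q(1)) = 0.257·log₂(0.257/0.1383) = 0.22975
  P(2)·log₂(P(2)/Q(2)) = 0.3832·log₂(0.3832/0.171) = 0.44608
  P(3)·log₂(P(3)/Q(3)) = 0.1383·log₂(0.1383/0.257) = -0.12364
  P(4)·log₂(P(4)/Q(4)) = 0.0505·log₂(0.0505/0.0505) = 0.00000
  P(5)·log₂(P(5)/Q(5)) = 0.171·log₂(0.171/0.3832) = -0.19906

D_KL(P||Q) = 0.22975 + 0.44608 - 0.12364 + 0.00000 - 0.19906 = 0.35313 ≈ 0.3531 bits

D_KL(Q||P) = Σ Q(x) log₂(Q(x)/P(x))

Computing term by term:
  Q(1)·log₂(Q(1)/P(1)) = 0.1383·log₂(0.1383/0.257) = -0.12364
  Q(2)·log₂(Q(2)/P(2)) = 0.171·log₂(0.171/0.3832) = -0.19906
  Q(3)·log₂(Q(3)/P(3)) = 0.257·log₂(0.257/0.1383) = 0.22975
  Q(4)·log₂(Q(4)/P(4)) = 0.0505·log₂(0.0505/0.0505) = 0.00000
  Q(5)·log₂(Q(5)/P(5)) = 0.3832·log₂(0.3832/0.171) = 0.44608

D_KL(Q||P) = -0.12364 - 0.19906 + 0.22975 + 0.00000 + 0.44608 = 0.35313 ≈ 0.3531 bits

These ARE equal here. Q is P with outcomes relabeled (Q(1) = P(3), Q(2) = P(5), Q(3) = P(1), Q(5) = P(2)) by a relabeling that is its own inverse, so the two sums contain exactly the same terms in a different order. This is a special case — KL divergence is not symmetric in general: D_KL(P||Q) ≠ D_KL(Q||P) for most P, Q.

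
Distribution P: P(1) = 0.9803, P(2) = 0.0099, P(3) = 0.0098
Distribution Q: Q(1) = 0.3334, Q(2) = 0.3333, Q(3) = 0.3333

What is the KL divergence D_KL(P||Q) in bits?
1.4252 bits

D_KL(P||Q) = Σ P(x) log₂(P(x)/Q(x))

Computing term by term:
  P(1)·log₂(P(1)/Q(1)) = 0.9803·log₂(0.9803/0.3334) = 1.52532
  P(2)·log₂(P(2)/Q(2)) = 0.0099·log₂(0.0099/0.3333) = -0.05023
  P(3)·log₂(P(3)/Q(3)) = 0.0098·log₂(0.0098/0.3333) = -0.04986

D_KL(P||Q) = 1.52532 - 0.05023 - 0.04986 = 1.42523 ≈ 1.4252 bits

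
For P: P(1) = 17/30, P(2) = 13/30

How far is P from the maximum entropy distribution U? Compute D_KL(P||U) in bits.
0.0129 bits

U(i) = 1/2 for all i

D_KL(P||U) = Σ P(x) log₂(P(x) / (1/2))
           = Σ P(x) log₂(P(x)) + log₂(2)
           = log₂(2) - H(P)

H(P) = -Σ P(x) log₂(P(x)):
  -P(1)·log₂(P(1)) = -(17/30)·log₂(17/30) = 0.46434
  -P(2)·log₂(P(2)) = -(13/30)·log₂(13/30) = 0.52280
H(P) = 0.46434 + 0.52280 = 0.98714 bits

log₂(2) = 1.00000 bits

D_KL(P||U) = 1.00000 - 0.98714 = 0.01286 ≈ 0.0129 bits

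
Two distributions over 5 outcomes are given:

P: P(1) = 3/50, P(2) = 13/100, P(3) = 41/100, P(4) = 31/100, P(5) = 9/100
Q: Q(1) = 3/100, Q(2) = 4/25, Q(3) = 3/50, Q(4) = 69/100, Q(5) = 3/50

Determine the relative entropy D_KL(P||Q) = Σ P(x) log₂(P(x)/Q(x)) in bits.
0.8526 bits

D_KL(P||Q) = Σ P(x) log₂(P(x)/Q(x))

Computing term by term:
  P(1)·log₂(P(1)/Q(1)) = (3/50)·log₂((3/50)/(3/100)) = 0.06000
  P(2)·log₂(P(2)/Q(2)) = (13/100)·log₂((13/100)/(4/25)) = -0.03894
  P(3)·log₂(P(3)/Q(3)) = (41/100)·log₂((41/100)/(3/50)) = 1.13676
  P(4)·log₂(P(4)/Q(4)) = (31/100)·log₂((31/100)/(69/100)) = -0.35784
  P(5)·log₂(P(5)/Q(5)) = (9/100)·log₂((9/100)/(3/50)) = 0.05265

D_KL(P||Q) = 0.06000 - 0.03894 + 1.13676 - 0.35784 + 0.05265 = 0.85263 ≈ 0.8526 bits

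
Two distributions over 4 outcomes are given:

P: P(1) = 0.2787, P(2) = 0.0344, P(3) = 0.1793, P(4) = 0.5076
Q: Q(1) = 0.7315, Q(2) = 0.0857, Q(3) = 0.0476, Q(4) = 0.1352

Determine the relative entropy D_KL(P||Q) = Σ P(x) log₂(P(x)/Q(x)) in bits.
0.8786 bits

D_KL(P||Q) = Σ P(x) log₂(P(x)/Q(x))

Computing term by term:
  P(1)·log₂(P(1)/Q(1)) = 0.2787·log₂(0.2787/0.7315) = -0.38799
  P(2)·log₂(P(2)/Q(2)) = 0.0344·log₂(0.0344/0.0857) = -0.04530
  P(3)·log₂(P(3)/Q(3)) = 0.1793·log₂(0.1793/0.0476) = 0.34306
  P(4)·log₂(P(4)/Q(4)) = 0.5076·log₂(0.5076/0.1352) = 0.96880

D_KL(P||Q) = -0.38799 - 0.04530 + 0.34306 + 0.96880 = 0.87857 ≈ 0.8786 bits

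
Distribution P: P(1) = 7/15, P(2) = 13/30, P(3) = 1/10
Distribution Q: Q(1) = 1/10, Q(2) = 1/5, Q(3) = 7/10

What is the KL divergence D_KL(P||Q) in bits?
1.2398 bits

D_KL(P||Q) = Σ P(x) log₂(P(x)/Q(x))

Computing term by term:
  P(1)·log₂(P(1)/Q(1)) = (7/15)·log₂((7/15)/(1/10)) = 1.03712
  P(2)·log₂(P(2)/Q(2)) = (13/30)·log₂((13/30)/(1/5)) = 0.48337
  P(3)·log₂(P(3)/Q(3)) = (1/10)·log₂((1/10)/(7/10)) = -0.28074

D_KL(P||Q) = 1.03712 + 0.48337 - 0.28074 = 1.23975 ≈ 1.2398 bits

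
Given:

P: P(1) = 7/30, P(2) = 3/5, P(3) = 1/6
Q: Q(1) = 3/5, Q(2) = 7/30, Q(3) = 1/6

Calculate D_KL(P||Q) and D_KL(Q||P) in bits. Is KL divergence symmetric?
D_KL(P||Q) = 0.4996 bits, D_KL(Q||P) = 0.4996 bits. The two values coincide for this particular pair, but no — KL divergence is not symmetric in general.

D_KL(P||Q) = Σ P(x) log₂(P(x)/Q(x))

Computing term by term:
  P(1)·log₂(P(1)/Q(1)) = (7/30)·log₂((7/30)/(3/5)) = -0.31793
  P(2)·log₂(P(2)/Q(2)) = (3/5)·log₂((3/5)/(7/30)) = 0.81754
  P(3)·log₂(P(3)/Q(3)) = (1/6)·log₂((1/6)/(1/6)) = 0.00000

D_KL(P||Q) = -0.31793 + 0.81754 + 0.00000 = 0.49961 ≈ 0.4996 bits

D_KL(Q||P) = Σ Q(x) log₂(Q(x)/P(x))

Computing term by term:
  Q(1)·log₂(Q(1)/P(1)) = (3/5)·log₂((3/5)/(7/30)) = 0.81754
  Q(2)·log₂(Q(2)/P(2)) = (7/30)·log₂((7/30)/(3/5)) = -0.31793
  Q(3)·log₂(Q(3)/P(3)) = (1/6)·log₂((1/6)/(1/6)) = 0.00000

D_KL(Q||P) = 0.81754 - 0.31793 + 0.00000 = 0.49961 ≈ 0.4996 bits

These ARE equal here. Q is P with outcomes relabeled (Q(1) = P(2), Q(2) = P(1)) by a relabeling that is its own inverse, so the two sums contain exactly the same terms in a different order. This is a special case — KL divergence is not symmetric in general: D_KL(P||Q) ≠ D_KL(Q||P) for most P, Q.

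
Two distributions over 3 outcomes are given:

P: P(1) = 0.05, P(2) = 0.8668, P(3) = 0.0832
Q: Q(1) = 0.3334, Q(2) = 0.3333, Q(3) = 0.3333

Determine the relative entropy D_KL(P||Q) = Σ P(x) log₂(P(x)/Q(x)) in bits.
0.8918 bits

D_KL(P||Q) = Σ P(x) log₂(P(x)/Q(x))

Computing term by term:
  P(1)·log₂(P(1)/Q(1)) = 0.05·log₂(0.05/0.3334) = -0.13686
  P(2)·log₂(P(2)/Q(2)) = 0.8668·log₂(0.8668/0.3333) = 1.19521
  P(3)·log₂(P(3)/Q(3)) = 0.0832·log₂(0.0832/0.3333) = -0.16658

D_KL(P||Q) = -0.13686 + 1.19521 - 0.16658 = 0.89177 ≈ 0.8918 bits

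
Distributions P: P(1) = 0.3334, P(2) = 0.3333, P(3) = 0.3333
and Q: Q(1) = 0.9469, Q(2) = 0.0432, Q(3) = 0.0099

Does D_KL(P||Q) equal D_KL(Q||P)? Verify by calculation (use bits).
D_KL(P||Q) = 2.1713 bits, D_KL(Q||P) = 1.2484 bits. No — D_KL(P||Q) ≠ D_KL(Q||P) for this pair.

D_KL(P||Q) = Σ P(x) log₂(P(x)/Q(x))

Computing term by term:
  P(1)·log₂(P(1)/Q(1)) = 0.3334·log₂(0.3334/0.9469) = -0.50209
  P(2)·log₂(P(2)/Q(2)) = 0.3333·log₂(0.3333/0.0432) = 0.98247
  P(3)·log₂(P(3)/Q(3)) = 0.3333·log₂(0.3333/0.0099) = 1.69091

D_KL(P||Q) = -0.50209 + 0.98247 + 1.69091 = 2.17129 ≈ 2.1713 bits

D_KL(Q||P) = Σ Q(x) log₂(Q(x)/P(x))

Computing term by term:
  Q(1)·log₂(Q(1)/P(1)) = 0.9469·log₂(0.9469/0.3334) = 1.42599
  Q(2)·log₂(Q(2)/P(2)) = 0.0432·log₂(0.0432/0.3333) = -0.12734
  Q(3)·log₂(Q(3)/P(3)) = 0.0099·log₂(0.0099/0.3333) = -0.05023

D_KL(Q||P) = 1.42599 - 0.12734 - 0.05023 = 1.24842 ≈ 1.2484 bits

These are NOT equal (difference: 0.9229 bits). KL divergence is asymmetric: D_KL(P||Q) ≠ D_KL(Q||P) in general.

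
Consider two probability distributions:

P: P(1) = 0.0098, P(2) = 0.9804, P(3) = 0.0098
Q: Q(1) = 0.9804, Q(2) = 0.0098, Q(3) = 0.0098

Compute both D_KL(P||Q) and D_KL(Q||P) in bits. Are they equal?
D_KL(P||Q) = 6.4491 bits, D_KL(Q||P) = 6.4491 bits. Yes, in this case they are equal (although KL divergence is not symmetric in general).

D_KL(P||Q) = Σ P(x) log₂(P(x)/Q(x))

Computing term by term:
  P(1)·log₂(P(1)/Q(1)) = 0.0098·log₂(0.0098/0.9804) = -0.06512
  P(2)·log₂(P(2)/Q(2)) = 0.9804·log₂(0.9804/0.0098) = 6.51421
  P(3)·log₂(P(3)/Q(3)) = 0.0098·log₂(0.0098/0.0098) = 0.00000

D_KL(P||Q) = -0.06512 + 6.51421 + 0.00000 = 6.44909 ≈ 6.4491 bits

D_KL(Q||P) = Σ Q(x) log₂(Q(x)/P(x))

Computing term by term:
  Q(1)·log₂(Q(1)/P(1)) = 0.9804·log₂(0.9804/0.0098) = 6.51421
  Q(2)·log₂(Q(2)/P(2)) = 0.0098·log₂(0.0098/0.9804) = -0.06512
  Q(3)·log₂(Q(3)/P(3)) = 0.0098·log₂(0.0098/0.0098) = 0.00000

D_KL(Q||P) = 6.51421 - 0.06512 + 0.00000 = 6.44909 ≈ 6.4491 bits

These ARE equal here. Q is P with outcomes relabeled (Q(1) = P(2), Q(2) = P(1)) by a relabeling that is its own inverse, so the two sums contain exactly the same terms in a different order. This is a special case — KL divergence is not symmetric in general: D_KL(P||Q) ≠ D_KL(Q||P) for most P, Q.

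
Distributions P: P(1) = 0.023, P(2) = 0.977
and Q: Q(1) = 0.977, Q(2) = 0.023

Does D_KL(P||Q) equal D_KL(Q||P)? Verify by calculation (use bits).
D_KL(P||Q) = 5.1599 bits, D_KL(Q||P) = 5.1599 bits. Yes — for this pair D_KL(P||Q) = D_KL(Q||P).

D_KL(P||Q) = Σ P(x) log₂(P(x)/Q(x))

Computing term by term:
  P(1)·log₂(P(1)/Q(1)) = 0.023·log₂(0.023/0.977) = -0.12440
  P(2)·log₂(P(2)/Q(2)) = 0.977·log₂(0.977/0.023) = 5.28425

D_KL(P||Q) = -0.12440 + 5.28425 = 5.15985 ≈ 5.1599 bits

D_KL(Q||P) = Σ Q(x) log₂(Q(x)/P(x))

Computing term by term:
  Q(1)·log₂(Q(1)/P(1)) = 0.977·log₂(0.977/0.023) = 5.28425
  Q(2)·log₂(Q(2)/P(2)) = 0.023·log₂(0.023/0.977) = -0.12440

D_KL(Q||P) = 5.28425 - 0.12440 = 5.15985 ≈ 5.1599 bits

These ARE equal here. Q is P with outcomes relabeled (Q(1) = P(2), Q(2) = P(1)) by a relabeling that is its own inverse, so the two sums contain exactly the same terms in a different order. This is a special case — KL divergence is not symmetric in general: D_KL(P||Q) ≠ D_KL(Q||P) for most P, Q.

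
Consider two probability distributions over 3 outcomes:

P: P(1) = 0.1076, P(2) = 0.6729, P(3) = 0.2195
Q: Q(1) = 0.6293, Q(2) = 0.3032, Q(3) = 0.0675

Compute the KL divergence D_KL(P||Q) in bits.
0.8732 bits

D_KL(P||Q) = Σ P(x) log₂(P(x)/Q(x))

Computing term by term:
  P(1)·log₂(P(1)/Q(1)) = 0.1076·log₂(0.1076/0.6293) = -0.27417
  P(2)·log₂(P(2)/Q(2)) = 0.6729·log₂(0.6729/0.3032) = 0.77392
  P(3)·log₂(P(3)/Q(3)) = 0.2195·log₂(0.2195/0.0675) = 0.37343

D_KL(P||Q) = -0.27417 + 0.77392 + 0.37343 = 0.87318 ≈ 0.8732 bits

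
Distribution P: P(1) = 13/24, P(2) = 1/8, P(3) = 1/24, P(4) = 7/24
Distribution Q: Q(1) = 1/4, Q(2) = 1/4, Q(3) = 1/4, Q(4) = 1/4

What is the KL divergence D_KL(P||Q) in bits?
0.4364 bits

D_KL(P||Q) = Σ P(x) log₂(P(x)/Q(x))

Computing term by term:
  P(1)·log₂(P(1)/Q(1)) = (13/24)·log₂((13/24)/(1/4)) = 0.60422
  P(2)·log₂(P(2)/Q(2)) = (1/8)·log₂((1/8)/(1/4)) = -0.12500
  P(3)·log₂(P(3)/Q(3)) = (1/24)·log₂((1/24)/(1/4)) = -0.10771
  P(4)·log₂(P(4)/Q(4)) = (7/24)·log₂((7/24)/(1/4)) = 0.06486

D_KL(P||Q) = 0.60422 - 0.12500 - 0.10771 + 0.06486 = 0.43637 ≈ 0.4364 bits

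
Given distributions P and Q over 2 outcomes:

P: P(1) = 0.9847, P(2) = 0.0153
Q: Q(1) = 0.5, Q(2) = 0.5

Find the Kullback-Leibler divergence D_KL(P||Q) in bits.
0.8858 bits

D_KL(P||Q) = Σ P(x) log₂(P(x)/Q(x))

Computing term by term:
  P(1)·log₂(P(1)/Q(1)) = 0.9847·log₂(0.9847/0.5) = 0.96280
  P(2)·log₂(P(2)/Q(2)) = 0.0153·log₂(0.0153/0.5) = -0.07696

D_KL(P||Q) = 0.96280 - 0.07696 = 0.88584 ≈ 0.8858 bits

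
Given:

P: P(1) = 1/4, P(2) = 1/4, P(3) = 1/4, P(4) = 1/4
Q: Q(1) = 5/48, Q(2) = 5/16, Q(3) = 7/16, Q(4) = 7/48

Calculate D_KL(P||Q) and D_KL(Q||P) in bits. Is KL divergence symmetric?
D_KL(P||Q) = 0.2278 bits, D_KL(Q||P) = 0.2089 bits. No, KL divergence is not symmetric.

D_KL(P||Q) = Σ P(x) log₂(P(x)/Q(x))

Computing term by term:
  P(1)·log₂(P(1)/Q(1)) = (1/4)·log₂((1/4)/(5/48)) = 0.31576
  P(2)·log₂(P(2)/Q(2)) = (1/4)·log₂((1/4)/(5/16)) = -0.08048
  P(3)·log₂(P(3)/Q(3)) = (1/4)·log₂((1/4)/(7/16)) = -0.20184
  P(4)·log₂(P(4)/Q(4)) = (1/4)·log₂((1/4)/(7/48)) = 0.19440

D_KL(P||Q) = 0.31576 - 0.08048 - 0.20184 + 0.19440 = 0.22784 ≈ 0.2278 bits

D_KL(Q||P) = Σ Q(x) log₂(Q(x)/P(x))

Computing term by term:
  Q(1)·log₂(Q(1)/P(1)) = (5/48)·log₂((5/48)/(1/4)) = -0.13157
  Q(2)·log₂(Q(2)/P(2)) = (5/16)·log₂((5/16)/(1/4)) = 0.10060
  Q(3)·log₂(Q(3)/P(3)) = (7/16)·log₂((7/16)/(1/4)) = 0.35322
  Q(4)·log₂(Q(4)/P(4)) = (7/48)·log₂((7/48)/(1/4)) = -0.11340

D_KL(Q||P) = -0.13157 + 0.10060 + 0.35322 - 0.11340 = 0.20885 ≈ 0.2089 bits

These are NOT equal (difference: 0.0189 bits). KL divergence is asymmetric: D_KL(P||Q) ≠ D_KL(Q||P) in general.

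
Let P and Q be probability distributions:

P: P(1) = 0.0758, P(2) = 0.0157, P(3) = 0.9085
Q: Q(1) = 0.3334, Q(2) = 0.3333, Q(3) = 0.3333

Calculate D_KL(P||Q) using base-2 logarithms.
1.0831 bits

D_KL(P||Q) = Σ P(x) log₂(P(x)/Q(x))

Computing term by term:
  P(1)·log₂(P(1)/Q(1)) = 0.0758·log₂(0.0758/0.3334) = -0.16198
  P(2)·log₂(P(2)/Q(2)) = 0.0157·log₂(0.0157/0.3333) = -0.06921
  P(3)·log₂(P(3)/Q(3)) = 0.9085·log₂(0.9085/0.3333) = 1.31430

D_KL(P||Q) = -0.16198 - 0.06921 + 1.31430 = 1.08311 ≈ 1.0831 bits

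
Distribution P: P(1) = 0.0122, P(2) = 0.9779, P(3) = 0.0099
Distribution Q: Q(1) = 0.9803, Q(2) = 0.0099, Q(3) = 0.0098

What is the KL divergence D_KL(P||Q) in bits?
6.4026 bits

D_KL(P||Q) = Σ P(x) log₂(P(x)/Q(x))

Computing term by term:
  P(1)·log₂(P(1)/Q(1)) = 0.0122·log₂(0.0122/0.9803) = -0.07720
  P(2)·log₂(P(2)/Q(2)) = 0.9779·log₂(0.9779/0.0099) = 6.47968
  P(3)·log₂(P(3)/Q(3)) = 0.0099·log₂(0.0099/0.0098) = 0.00015

D_KL(P||Q) = -0.07720 + 6.47968 + 0.00015 = 6.40263 ≈ 6.4026 bits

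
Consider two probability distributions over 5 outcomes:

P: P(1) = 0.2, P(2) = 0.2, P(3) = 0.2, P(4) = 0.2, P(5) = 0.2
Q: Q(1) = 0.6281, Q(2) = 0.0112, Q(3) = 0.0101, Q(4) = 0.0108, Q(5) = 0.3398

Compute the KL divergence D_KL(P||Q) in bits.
2.0522 bits

D_KL(P||Q) = Σ P(x) log₂(P(x)/Q(x))

Computing term by term:
  P(1)·log₂(P(1)/Q(1)) = 0.2·log₂(0.2/0.6281) = -0.33020
  P(2)·log₂(P(2)/Q(2)) = 0.2·log₂(0.2/0.0112) = 0.83169
  P(3)·log₂(P(3)/Q(3)) = 0.2·log₂(0.2/0.0101) = 0.86151
  P(4)·log₂(P(4)/Q(4)) = 0.2·log₂(0.2/0.0108) = 0.84218
  P(5)·log₂(P(5)/Q(5)) = 0.2·log₂(0.2/0.3398) = -0.15294

D_KL(P||Q) = -0.33020 + 0.83169 + 0.86151 + 0.84218 - 0.15294 = 2.05224 ≈ 2.0522 bits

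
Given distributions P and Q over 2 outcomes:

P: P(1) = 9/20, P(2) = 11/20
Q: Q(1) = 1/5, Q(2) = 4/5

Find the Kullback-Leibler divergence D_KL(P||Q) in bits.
0.2292 bits

D_KL(P||Q) = Σ P(x) log₂(P(x)/Q(x))

Computing term by term:
  P(1)·log₂(P(1)/Q(1)) = (9/20)·log₂((9/20)/(1/5)) = 0.52647
  P(2)·log₂(P(2)/Q(2)) = (11/20)·log₂((11/20)/(4/5)) = -0.29731

D_KL(P||Q) = 0.52647 - 0.29731 = 0.22916 ≈ 0.2292 bits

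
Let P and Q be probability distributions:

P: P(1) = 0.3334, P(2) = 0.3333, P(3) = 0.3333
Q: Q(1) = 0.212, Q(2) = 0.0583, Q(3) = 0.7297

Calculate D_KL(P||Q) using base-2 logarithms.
0.6793 bits

D_KL(P||Q) = Σ P(x) log₂(P(x)/Q(x))

Computing term by term:
  P(1)·log₂(P(1)/Q(1)) = 0.3334·log₂(0.3334/0.212) = 0.21777
  P(2)·log₂(P(2)/Q(2)) = 0.3333·log₂(0.3333/0.0583) = 0.83833
  P(3)·log₂(P(3)/Q(3)) = 0.3333·log₂(0.3333/0.7297) = -0.37679

D_KL(P||Q) = 0.21777 + 0.83833 - 0.37679 = 0.67931 ≈ 0.6793 bits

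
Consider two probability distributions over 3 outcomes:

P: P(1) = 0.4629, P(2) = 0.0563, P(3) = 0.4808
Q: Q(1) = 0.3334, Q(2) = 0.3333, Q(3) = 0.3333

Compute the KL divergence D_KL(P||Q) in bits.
0.3289 bits

D_KL(P||Q) = Σ P(x) log₂(P(x)/Q(x))

Computing term by term:
  P(1)·log₂(P(1)/Q(1)) = 0.4629·log₂(0.4629/0.3334) = 0.21916
  P(2)·log₂(P(2)/Q(2)) = 0.0563·log₂(0.0563/0.3333) = -0.14444
  P(3)·log₂(P(3)/Q(3)) = 0.4808·log₂(0.4808/0.3333) = 0.25416

D_KL(P||Q) = 0.21916 - 0.14444 + 0.25416 = 0.32888 ≈ 0.3289 bits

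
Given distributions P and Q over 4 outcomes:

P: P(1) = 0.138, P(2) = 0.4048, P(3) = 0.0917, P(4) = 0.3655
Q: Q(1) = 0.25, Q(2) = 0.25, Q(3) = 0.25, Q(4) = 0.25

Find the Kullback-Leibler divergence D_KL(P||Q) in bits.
0.2307 bits

D_KL(P||Q) = Σ P(x) log₂(P(x)/Q(x))

Computing term by term:
  P(1)·log₂(P(1)/Q(1)) = 0.138·log₂(0.138/0.25) = -0.11830
  P(2)·log₂(P(2)/Q(2)) = 0.4048·log₂(0.4048/0.25) = 0.28145
  P(3)·log₂(P(3)/Q(3)) = 0.0917·log₂(0.0917/0.25) = -0.13268
  P(4)·log₂(P(4)/Q(4)) = 0.3655·log₂(0.3655/0.25) = 0.20027

D_KL(P||Q) = -0.11830 + 0.28145 - 0.13268 + 0.20027 = 0.23074 ≈ 0.2307 bits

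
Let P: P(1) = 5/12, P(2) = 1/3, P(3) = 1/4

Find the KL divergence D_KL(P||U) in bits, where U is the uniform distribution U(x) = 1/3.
0.0304 bits

U(i) = 1/3 for all i

D_KL(P||U) = Σ P(x) log₂(P(x) / (1/3))
           = Σ P(x) log₂(P(x)) + log₂(3)
           = log₂(3) - H(P)

H(P) = -Σ P(x) log₂(P(x)):
  -P(1)·log₂(P(1)) = -(5/12)·log₂(5/12) = 0.52626
  -P(2)·log₂(P(2)) = -(1/3)·log₂(1/3) = 0.52832
  -P(3)·log₂(P(3)) = -(1/4)·log₂(1/4) = 0.50000
H(P) = 0.52626 + 0.52832 + 0.50000 = 1.55458 bits

log₂(3) = 1.58496 bits

D_KL(P||U) = 1.58496 - 1.55458 = 0.03038 ≈ 0.0304 bits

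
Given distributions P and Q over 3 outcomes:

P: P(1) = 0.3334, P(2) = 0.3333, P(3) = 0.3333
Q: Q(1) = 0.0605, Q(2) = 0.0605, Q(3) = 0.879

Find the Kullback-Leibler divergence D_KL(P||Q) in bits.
1.1751 bits

D_KL(P||Q) = Σ P(x) log₂(P(x)/Q(x))

Computing term by term:
  P(1)·log₂(P(1)/Q(1)) = 0.3334·log₂(0.3334/0.0605) = 0.82091
  P(2)·log₂(P(2)/Q(2)) = 0.3333·log₂(0.3333/0.0605) = 0.82052
  P(3)·log₂(P(3)/Q(3)) = 0.3333·log₂(0.3333/0.879) = -0.46630

D_KL(P||Q) = 0.82091 + 0.82052 - 0.46630 = 1.17513 ≈ 1.1751 bits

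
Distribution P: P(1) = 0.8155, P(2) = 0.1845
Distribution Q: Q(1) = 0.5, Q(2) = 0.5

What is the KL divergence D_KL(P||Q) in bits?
0.3102 bits

D_KL(P||Q) = Σ P(x) log₂(P(x)/Q(x))

Computing term by term:
  P(1)·log₂(P(1)/Q(1)) = 0.8155·log₂(0.8155/0.5) = 0.57554
  P(2)·log₂(P(2)/Q(2)) = 0.1845·log₂(0.1845/0.5) = -0.26537

D_KL(P||Q) = 0.57554 - 0.26537 = 0.31017 ≈ 0.3102 bits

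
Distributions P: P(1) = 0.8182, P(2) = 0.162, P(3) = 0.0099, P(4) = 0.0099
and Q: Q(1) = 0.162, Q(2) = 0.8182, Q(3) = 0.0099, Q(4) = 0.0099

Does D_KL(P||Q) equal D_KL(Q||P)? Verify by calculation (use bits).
D_KL(P||Q) = 1.5332 bits, D_KL(Q||P) = 1.5332 bits. Yes — for this pair D_KL(P||Q) = D_KL(Q||P).

D_KL(P||Q) = Σ P(x) log₂(P(x)/Q(x))

Computing term by term:
  P(1)·log₂(P(1)/Q(1)) = 0.8182·log₂(0.8182/0.162) = 1.91169
  P(2)·log₂(P(2)/Q(2)) = 0.162·log₂(0.162/0.8182) = -0.37851
  P(3)·log₂(P(3)/Q(3)) = 0.0099·log₂(0.0099/0.0099) = 0.00000
  P(4)·log₂(P(4)/Q(4)) = 0.0099·log₂(0.0099/0.0099) = 0.00000

D_KL(P||Q) = 1.91169 - 0.37851 + 0.00000 + 0.00000 = 1.53318 ≈ 1.5332 bits

D_KL(Q||P) = Σ Q(x) log₂(Q(x)/P(x))

Computing term by term:
  Q(1)·log₂(Q(1)/P(1)) = 0.162·log₂(0.162/0.8182) = -0.37851
  Q(2)·log₂(Q(2)/P(2)) = 0.8182·log₂(0.8182/0.162) = 1.91169
  Q(3)·log₂(Q(3)/P(3)) = 0.0099·log₂(0.0099/0.0099) = 0.00000
  Q(4)·log₂(Q(4)/P(4)) = 0.0099·log₂(0.0099/0.0099) = 0.00000

D_KL(Q||P) = -0.37851 + 1.91169 + 0.00000 + 0.00000 = 1.53318 ≈ 1.5332 bits

These ARE equal here. Q is P with outcomes relabeled (Q(1) = P(2), Q(2) = P(1), Q(3) = P(4), Q(4) = P(3)) by a relabeling that is its own inverse, so the two sums contain exactly the same terms in a different order. This is a special case — KL divergence is not symmetric in general: D_KL(P||Q) ≠ D_KL(Q||P) for most P, Q.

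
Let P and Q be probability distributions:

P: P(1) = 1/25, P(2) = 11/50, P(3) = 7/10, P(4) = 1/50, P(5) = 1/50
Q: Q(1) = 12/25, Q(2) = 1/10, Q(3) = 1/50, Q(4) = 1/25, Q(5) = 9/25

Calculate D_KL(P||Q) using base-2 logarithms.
3.5940 bits

D_KL(P||Q) = Σ P(x) log₂(P(x)/Q(x))

Computing term by term:
  P(1)·log₂(P(1)/Q(1)) = (1/25)·log₂((1/25)/(12/25)) = -0.14340
  P(2)·log₂(P(2)/Q(2)) = (11/50)·log₂((11/50)/(1/10)) = 0.25025
  P(3)·log₂(P(3)/Q(3)) = (7/10)·log₂((7/10)/(1/50)) = 3.59050
  P(4)·log₂(P(4)/Q(4)) = (1/50)·log₂((1/50)/(1/25)) = -0.02000
  P(5)·log₂(P(5)/Q(5)) = (1/50)·log₂((1/50)/(9/25)) = -0.08340

D_KL(P||Q) = -0.14340 + 0.25025 + 3.59050 - 0.02000 - 0.08340 = 3.59395 ≈ 3.5940 bits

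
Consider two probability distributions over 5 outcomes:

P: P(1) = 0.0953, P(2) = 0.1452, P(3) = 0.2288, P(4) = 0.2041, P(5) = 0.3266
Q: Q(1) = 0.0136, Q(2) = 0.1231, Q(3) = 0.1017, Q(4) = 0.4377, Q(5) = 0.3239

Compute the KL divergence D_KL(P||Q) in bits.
0.3492 bits

D_KL(P||Q) = Σ P(x) log₂(P(x)/Q(x))

Computing term by term:
  P(1)·log₂(P(1)/Q(1)) = 0.0953·log₂(0.0953/0.0136) = 0.26769
  P(2)·log₂(P(2)/Q(2)) = 0.1452·log₂(0.1452/0.1231) = 0.03459
  P(3)·log₂(P(3)/Q(3)) = 0.2288·log₂(0.2288/0.1017) = 0.26764
  P(4)·log₂(P(4)/Q(4)) = 0.2041·log₂(0.2041/0.4377) = -0.22465
  P(5)·log₂(P(5)/Q(5)) = 0.3266·log₂(0.3266/0.3239) = 0.00391

D_KL(P||Q) = 0.26769 + 0.03459 + 0.26764 - 0.22465 + 0.00391 = 0.34918 ≈ 0.3492 bits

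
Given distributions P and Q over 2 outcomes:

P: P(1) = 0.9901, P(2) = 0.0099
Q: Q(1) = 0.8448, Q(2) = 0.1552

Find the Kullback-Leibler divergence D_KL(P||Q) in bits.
0.1874 bits

D_KL(P||Q) = Σ P(x) log₂(P(x)/Q(x))

Computing term by term:
  P(1)·log₂(P(1)/Q(1)) = 0.9901·log₂(0.9901/0.8448) = 0.22670
  P(2)·log₂(P(2)/Q(2)) = 0.0099·log₂(0.0099/0.1552) = -0.03931

D_KL(P||Q) = 0.22670 - 0.03931 = 0.18739 ≈ 0.1874 bits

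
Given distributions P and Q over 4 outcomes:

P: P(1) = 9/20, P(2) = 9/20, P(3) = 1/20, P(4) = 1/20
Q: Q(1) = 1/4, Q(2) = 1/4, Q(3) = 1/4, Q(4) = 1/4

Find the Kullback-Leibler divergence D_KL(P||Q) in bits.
0.5310 bits

D_KL(P||Q) = Σ P(x) log₂(P(x)/Q(x))

Computing term by term:
  P(1)·log₂(P(1)/Q(1)) = (9/20)·log₂((9/20)/(1/4)) = 0.38160
  P(2)·log₂(P(2)/Q(2)) = (9/20)·log₂((9/20)/(1/4)) = 0.38160
  P(3)·log₂(P(3)/Q(3)) = (1/20)·log₂((1/20)/(1/4)) = -0.11610
  P(4)·log₂(P(4)/Q(4)) = (1/20)·log₂((1/20)/(1/4)) = -0.11610

D_KL(P||Q) = 0.38160 + 0.38160 - 0.11610 - 0.11610 = 0.53100 ≈ 0.5310 bits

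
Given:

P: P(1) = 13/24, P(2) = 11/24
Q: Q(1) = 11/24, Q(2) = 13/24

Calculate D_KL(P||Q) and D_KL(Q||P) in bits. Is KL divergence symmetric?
D_KL(P||Q) = 0.0201 bits, D_KL(Q||P) = 0.0201 bits. The two values coincide for this particular pair, but no — KL divergence is not symmetric in general.

D_KL(P||Q) = Σ P(x) log₂(P(x)/Q(x))

Computing term by term:
  P(1)·log₂(P(1)/Q(1)) = (13/24)·log₂((13/24)/(11/24)) = 0.13055
  P(2)·log₂(P(2)/Q(2)) = (11/24)·log₂((11/24)/(13/24)) = -0.11046

D_KL(P||Q) = 0.13055 - 0.11046 = 0.02009 ≈ 0.0201 bits

D_KL(Q||P) = Σ Q(x) log₂(Q(x)/P(x))

Computing term by term:
  Q(1)·log₂(Q(1)/P(1)) = (11/24)·log₂((11/24)/(13/24)) = -0.11046
  Q(2)·log₂(Q(2)/P(2)) = (13/24)·log₂((13/24)/(11/24)) = 0.13055

D_KL(Q||P) = -0.11046 + 0.13055 = 0.02009 ≈ 0.0201 bits

These ARE equal here. Q is P with outcomes relabeled (Q(1) = P(2), Q(2) = P(1)) by a relabeling that is its own inverse, so the two sums contain exactly the same terms in a different order. This is a special case — KL divergence is not symmetric in general: D_KL(P||Q) ≠ D_KL(Q||P) for most P, Q.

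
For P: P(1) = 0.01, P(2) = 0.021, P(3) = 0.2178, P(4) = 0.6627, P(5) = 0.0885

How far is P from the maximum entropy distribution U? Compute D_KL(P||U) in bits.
0.9566 bits

U(i) = 1/5 for all i

D_KL(P||U) = Σ P(x) log₂(P(x) / (1/5))
           = Σ P(x) log₂(P(x)) + log₂(5)
           = log₂(5) - H(P)

H(P) = -Σ P(x) log₂(P(x)):
  -P(1)·log₂(P(1)) = -(0.01)·log₂(0.01) = 0.06644
  -P(2)·log₂(P(2)) = -(0.021)·log₂(0.021) = 0.11704
  -P(3)·log₂(P(3)) = -(0.2178)·log₂(0.2178) = 0.47893
  -P(4)·log₂(P(4)) = -(0.6627)·log₂(0.6627) = 0.39336
  -P(5)·log₂(P(5)) = -(0.0885)·log₂(0.0885) = 0.30959
H(P) = 0.06644 + 0.11704 + 0.47893 + 0.39336 + 0.30959 = 1.36536 bits

log₂(5) = 2.32193 bits

D_KL(P||U) = 2.32193 - 1.36536 = 0.95657 ≈ 0.9566 bits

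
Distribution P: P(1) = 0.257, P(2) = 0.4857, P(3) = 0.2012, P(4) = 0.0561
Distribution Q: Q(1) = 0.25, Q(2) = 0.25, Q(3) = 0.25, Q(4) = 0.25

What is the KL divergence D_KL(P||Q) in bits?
0.2916 bits

D_KL(P||Q) = Σ P(x) log₂(P(x)/Q(x))

Computing term by term:
  P(1)·log₂(P(1)/Q(1)) = 0.257·log₂(0.257/0.25) = 0.01024
  P(2)·log₂(P(2)/Q(2)) = 0.4857·log₂(0.4857/0.25) = 0.46537
  P(3)·log₂(P(3)/Q(3)) = 0.2012·log₂(0.2012/0.25) = -0.06304
  P(4)·log₂(P(4)/Q(4)) = 0.0561·log₂(0.0561/0.25) = -0.12094

D_KL(P||Q) = 0.01024 + 0.46537 - 0.06304 - 0.12094 = 0.29163 ≈ 0.2916 bits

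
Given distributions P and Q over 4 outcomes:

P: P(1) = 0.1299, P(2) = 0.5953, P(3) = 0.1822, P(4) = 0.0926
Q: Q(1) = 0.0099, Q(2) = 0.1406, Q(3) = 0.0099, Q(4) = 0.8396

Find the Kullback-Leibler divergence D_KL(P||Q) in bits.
2.1929 bits

D_KL(P||Q) = Σ P(x) log₂(P(x)/Q(x))

Computing term by term:
  P(1)·log₂(P(1)/Q(1)) = 0.1299·log₂(0.1299/0.0099) = 0.48243
  P(2)·log₂(P(2)/Q(2)) = 0.5953·log₂(0.5953/0.1406) = 1.23943
  P(3)·log₂(P(3)/Q(3)) = 0.1822·log₂(0.1822/0.0099) = 0.76560
  P(4)·log₂(P(4)/Q(4)) = 0.0926·log₂(0.0926/0.8396) = -0.29453

D_KL(P||Q) = 0.48243 + 1.23943 + 0.76560 - 0.29453 = 2.19293 ≈ 2.1929 bits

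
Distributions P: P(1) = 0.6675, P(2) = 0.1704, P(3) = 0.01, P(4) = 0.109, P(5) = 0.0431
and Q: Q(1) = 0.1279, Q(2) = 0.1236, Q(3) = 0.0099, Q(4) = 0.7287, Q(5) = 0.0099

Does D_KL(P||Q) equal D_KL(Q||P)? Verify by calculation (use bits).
D_KL(P||Q) = 1.4629 bits, D_KL(Q||P) = 1.6141 bits. No — D_KL(P||Q) ≠ D_KL(Q||P) for this pair.

D_KL(P||Q) = Σ P(x) log₂(P(x)/Q(x))

Computing term by term:
  P(1)·log₂(P(1)/Q(1)) = 0.6675·log₂(0.6675/0.1279) = 1.59115
  P(2)·log₂(P(2)/Q(2)) = 0.1704·log₂(0.1704/0.1236) = 0.07894
  P(3)·log₂(P(3)/Q(3)) = 0.01·log₂(0.01/0.0099) = 0.00014
  P(4)·log₂(P(4)/Q(4)) = 0.109·log₂(0.109/0.7287) = -0.29877
  P(5)·log₂(P(5)/Q(5)) = 0.0431·log₂(0.0431/0.0099) = 0.09147

D_KL(P||Q) = 1.59115 + 0.07894 + 0.00014 - 0.29877 + 0.09147 = 1.46293 ≈ 1.4629 bits

D_KL(Q||P) = Σ Q(x) log₂(Q(x)/P(x))

Computing term by term:
  Q(1)·log₂(Q(1)/P(1)) = 0.1279·log₂(0.1279/0.6675) = -0.30488
  Q(2)·log₂(Q(2)/P(2)) = 0.1236·log₂(0.1236/0.1704) = -0.05726
  Q(3)·log₂(Q(3)/P(3)) = 0.0099·log₂(0.0099/0.01) = -0.00014
  Q(4)·log₂(Q(4)/P(4)) = 0.7287·log₂(0.7287/0.109) = 1.99736
  Q(5)·log₂(Q(5)/P(5)) = 0.0099·log₂(0.0099/0.0431) = -0.02101

D_KL(Q||P) = -0.30488 - 0.05726 - 0.00014 + 1.99736 - 0.02101 = 1.61407 ≈ 1.6141 bits

These are NOT equal (difference: 0.1512 bits). KL divergence is asymmetric: D_KL(P||Q) ≠ D_KL(Q||P) in general.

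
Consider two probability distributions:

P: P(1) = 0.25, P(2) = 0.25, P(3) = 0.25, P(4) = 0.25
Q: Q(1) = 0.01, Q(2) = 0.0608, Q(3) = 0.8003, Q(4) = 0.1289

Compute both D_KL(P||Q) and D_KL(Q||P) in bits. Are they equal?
D_KL(P||Q) = 1.4902 bits, D_KL(Q||P) = 1.0497 bits. No, they are not equal.

D_KL(P||Q) = Σ P(x) log₂(P(x)/Q(x))

Computing term by term:
  P(1)·log₂(P(1)/Q(1)) = 0.25·log₂(0.25/0.01) = 1.16096
  P(2)·log₂(P(2)/Q(2)) = 0.25·log₂(0.25/0.0608) = 0.50995
  P(3)·log₂(P(3)/Q(3)) = 0.25·log₂(0.25/0.8003) = -0.41965
  P(4)·log₂(P(4)/Q(4)) = 0.25·log₂(0.25/0.1289) = 0.23892

D_KL(P||Q) = 1.16096 + 0.50995 - 0.41965 + 0.23892 = 1.49018 ≈ 1.4902 bits

D_KL(Q||P) = Σ Q(x) log₂(Q(x)/P(x))

Computing term by term:
  Q(1)·log₂(Q(1)/P(1)) = 0.01·log₂(0.01/0.25) = -0.04644
  Q(2)·log₂(Q(2)/P(2)) = 0.0608·log₂(0.0608/0.25) = -0.12402
  Q(3)·log₂(Q(3)/P(3)) = 0.8003·log₂(0.8003/0.25) = 1.34339
  Q(4)·log₂(Q(4)/P(4)) = 0.1289·log₂(0.1289/0.25) = -0.12319

D_KL(Q||P) = -0.04644 - 0.12402 + 1.34339 - 0.12319 = 1.04974 ≈ 1.0497 bits

These are NOT equal (difference: 0.4405 bits). KL divergence is asymmetric: D_KL(P||Q) ≠ D_KL(Q||P) in general.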